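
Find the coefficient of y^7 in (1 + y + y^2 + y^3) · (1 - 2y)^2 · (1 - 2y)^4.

(1 + y + y^2 + y^3) has coefficients 1,1,1,1 for degrees 0…3.
(1 - 2y)^2 has coefficients 1,-4,4,0,0,0,0,0 for degrees 0…7.
Finally multiplying by (1 - 2y)^4, the product of all factors after the first has coefficients 1,-12,60,-160,240,-192,64,0 for degrees 0…7.
[y^7] = 1·0 + 1·64 + 1·(-192) + 1·240 = 112.

112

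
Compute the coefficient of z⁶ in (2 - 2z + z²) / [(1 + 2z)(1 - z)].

The denominator gives the recurrence a_n = −a_(n−1) + 2a_(n−2) for n ≥ 3; the numerator fixes a_0 = 2, a_1 = -4, a_2 = 9.
Iterating: 2, -4, 9, -17, 35, -69, 139, so a_6 = 139.

139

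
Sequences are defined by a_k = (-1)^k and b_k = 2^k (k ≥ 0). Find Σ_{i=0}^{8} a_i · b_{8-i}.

171

Write out a_i and b_{8-i} for i = 0,…,8 and sum the products.
Σ = 1·256 − 1·128 + 1·64 − 1·32 + 1·16 − 1·8 + 1·4 − 1·2 + 1·1 = 171.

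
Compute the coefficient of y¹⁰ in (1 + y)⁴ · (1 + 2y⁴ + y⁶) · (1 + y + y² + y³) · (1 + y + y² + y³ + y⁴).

167

(1 + y)⁴ has coefficients 1,4,6,4,1 for degrees 0…4.
(1 + 2y⁴ + y⁶) has coefficients 1,0,0,0,2,0,1,0,0,0,0 for degrees 0…10.
Multiplying by (1 + y + y² + y³) gives running coefficients 1,1,1,1,2,2,3,3,1,1,0 for degrees 0…10.
Finally multiplying by (1 + y + y² + y³ + y⁴), the product of all factors after the first has coefficients 1,2,3,4,6,7,9,11,11,10,8 for degrees 0…10.
[y¹⁰] = 1·8 + 4·10 + 6·11 + 4·11 + 1·9 = 167.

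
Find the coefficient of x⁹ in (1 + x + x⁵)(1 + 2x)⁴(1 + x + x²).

72

(1 + x + x⁵) has coefficients 1,1,0,0,0,1 for degrees 0…5.
(1 + 2x)⁴ has coefficients 1,8,24,32,16,0,0,0,0,0 for degrees 0…9.
Finally multiplying by (1 + x + x²), the product of all factors after the first has coefficients 1,9,33,64,72,48,16,0,0,0 for degrees 0…9.
[x⁹] = 1·0 + 1·0 + 1·72 = 72.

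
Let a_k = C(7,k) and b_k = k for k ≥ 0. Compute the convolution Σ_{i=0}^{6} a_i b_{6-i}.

321

Write out a_i and b_{6-i} for i = 0,…,6 and sum the products.
Σ = 1·6 + 7·5 + 21·4 + 35·3 + 35·2 + 21·1 + 7·0 = 321.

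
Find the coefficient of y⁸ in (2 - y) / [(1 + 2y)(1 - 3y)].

The denominator gives the recurrence a_n = a_(n−1) + 6a_(n−2) for n ≥ 3; the numerator fixes a_0 = 2, a_1 = 1, a_2 = 13.
Iterating: 2, 1, 13, 19, 97, 211, 793, 2059, 6817, so a_8 = 6817.

6817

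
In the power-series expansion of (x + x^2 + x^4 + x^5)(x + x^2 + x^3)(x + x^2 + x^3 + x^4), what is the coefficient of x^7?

(x + x^2 + x^4 + x^5) has coefficients 0,1,1,0,1,1 for degrees 0…5.
(x + x^2 + x^3) has coefficients 0,1,1,1,0,0,0,0 for degrees 0…7.
Finally multiplying by (x + x^2 + x^3 + x^4), the product of all factors after the first has coefficients 0,0,1,2,3,3,2,1 for degrees 0…7.
[x^7] = 1·2 + 1·3 + 1·2 + 1·1 = 8.

8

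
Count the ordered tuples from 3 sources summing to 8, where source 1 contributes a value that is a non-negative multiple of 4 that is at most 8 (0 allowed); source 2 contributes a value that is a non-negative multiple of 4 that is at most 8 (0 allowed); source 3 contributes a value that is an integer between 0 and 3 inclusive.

The generating function for the choices is (1 + z^4 + z^8)·(1 + z^4 + z^8)·(1 + z + z^2 + z^3); the count is [z^8].
(1 + z^4 + z^8) has coefficients 1,0,0,0,1,0,0,0,1 for degrees 0…8.
(1 + z^4 + z^8) has coefficients 1,0,0,0,1,0,0,0,1 for degrees 0…8.
Finally multiplying by (1 + z + z^2 + z^3), the product of all factors after the first has coefficients 1,1,1,1,1,1,1,1,1 for degrees 0…8.
[z^8] = 1·1 + 1·1 + 1·1 = 3.

3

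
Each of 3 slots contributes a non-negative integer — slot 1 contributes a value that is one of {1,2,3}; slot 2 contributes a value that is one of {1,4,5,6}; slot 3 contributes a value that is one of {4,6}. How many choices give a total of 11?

4

The generating function for the choices is (q + q^2 + q^3)·(q + q^4 + q^5 + q^6)·(q^4 + q^6); the count is [q^11].
(q + q^2 + q^3) has coefficients 0,1,1,1 for degrees 0…3.
(q + q^4 + q^5 + q^6) has coefficients 0,1,0,0,1,1,1,0,0,0,0,0 for degrees 0…11.
Finally multiplying by (q^4 + q^6), the product of all factors after the first has coefficients 0,0,0,0,0,1,0,1,1,1,2,1 for degrees 0…11.
[q^11] = 1·2 + 1·1 + 1·1 = 4.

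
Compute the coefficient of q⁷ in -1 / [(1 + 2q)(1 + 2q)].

1024

The denominator gives the recurrence a_n = −4a_(n−1) − 4a_(n−2) for n ≥ 2; the numerator fixes a_0 = -1, a_1 = 4.
Iterating: -1, 4, -12, 32, -80, 192, -448, 1024, so a_7 = 1024.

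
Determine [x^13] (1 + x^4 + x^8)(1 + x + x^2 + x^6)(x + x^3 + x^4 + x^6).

3

(1 + x^4 + x^8) has coefficients 1,0,0,0,1,0,0,0,1 for degrees 0…8.
(1 + x + x^2 + x^6) has coefficients 1,1,1,0,0,0,1,0,0,0,0,0,0,0 for degrees 0…13.
Finally multiplying by (x + x^3 + x^4 + x^6), the product of all factors after the first has coefficients 0,1,1,2,2,2,2,2,1,1,1,0,1,0 for degrees 0…13.
[x^13] = 1·0 + 1·1 + 1·2 = 3.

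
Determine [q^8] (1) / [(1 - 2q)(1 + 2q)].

Partial fractions give a closed form: a_n = (1/2)·2^n + (1/2)·(-2)^n.
At n = 8: a_8 = 256.

256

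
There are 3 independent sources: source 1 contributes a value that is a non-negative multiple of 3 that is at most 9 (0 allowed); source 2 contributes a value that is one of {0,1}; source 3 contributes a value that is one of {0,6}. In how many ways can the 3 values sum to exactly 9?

2

The generating function for the choices is (1 + q³ + q⁶ + q⁹)·(1 + q)·(1 + q⁶); the count is [q⁹].
(1 + q³ + q⁶ + q⁹) has coefficients 1,0,0,1,0,0,1,0,0,1 for degrees 0…9.
(1 + q) has coefficients 1,1,0,0,0,0,0,0,0,0 for degrees 0…9.
Finally multiplying by (1 + q⁶), the product of all factors after the first has coefficients 1,1,0,0,0,0,1,1,0,0 for degrees 0…9.
[q⁹] = 1·0 + 1·1 + 1·0 + 1·1 = 2.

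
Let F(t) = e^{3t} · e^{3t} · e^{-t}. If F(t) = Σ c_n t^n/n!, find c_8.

The EGF product rule gives c_8 = Σ_{k_1+k_2+k_3=8} C(8; k_1,k_2,k_3) · ∏ g_i(k_i), where e^{3t} gives (3)^k; e^{3t} gives (3)^k; e^{-t} gives (-1)^k.
g_1(k) for k = 0…8: 1, 3, 9, 27, 81, 243, 729, 2187, 6561.
g_2(k) for k = 0…8: 1, 3, 9, 27, 81, 243, 729, 2187, 6561.
g_3(k) for k = 0…8: 1, -1, 1, -1, 1, -1, 1, -1, 1.
First combine the last two factors: h(k) = Σ_j C(k,j)·g_2(j)·g_3(k−j) for k = 0…8: 1, 2, 4, 8, 16, 32, 64, 128, 256.
c_8 = Σ_k C(8,k)·g_1(k)·h(8−k) = 1·1·256 + 8·3·128 + 28·9·64 + 56·27·32 + 70·81·16 + 56·243·8 + 28·729·4 + 8·2187·2 + 1·6561·1 = 256 + 3072 + 16128 + 48384 + 90720 + 108864 + 81648 + 34992 + 6561 = 390625.

390625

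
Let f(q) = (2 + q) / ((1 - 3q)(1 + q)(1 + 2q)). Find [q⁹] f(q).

Partial fractions give a closed form: a_n = (21/20)·3^n + (-1/4)·(-1)^n + (6/5)·(-2)^n.
At n = 9: a_9 = 20053.

20053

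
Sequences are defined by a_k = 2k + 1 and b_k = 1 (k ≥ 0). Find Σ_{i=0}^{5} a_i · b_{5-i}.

Write out a_i and b_{5-i} for i = 0,…,5 and sum the products.
Σ = 1·1 + 3·1 + 5·1 + 7·1 + 9·1 + 11·1 = 36.

36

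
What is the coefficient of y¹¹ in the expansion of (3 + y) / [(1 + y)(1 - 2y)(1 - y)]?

Partial fractions give a closed form: a_n = (1/3)·(-1)^n + (14/3)·2^n + (-2)·1^n.
At n = 11: a_11 = 9555.

9555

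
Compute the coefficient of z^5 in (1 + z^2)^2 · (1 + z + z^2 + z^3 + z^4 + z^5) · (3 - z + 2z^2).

(1 + z^2)^2 has coefficients 1,0,2,0,1 for degrees 0…4.
(1 + z + z^2 + z^3 + z^4 + z^5) has coefficients 1,1,1,1,1,1 for degrees 0…5.
Finally multiplying by (3 - z + 2z^2), the product of all factors after the first has coefficients 3,2,4,4,4,4 for degrees 0…5.
[z^5] = 1·4 + 2·4 + 1·2 = 14.

14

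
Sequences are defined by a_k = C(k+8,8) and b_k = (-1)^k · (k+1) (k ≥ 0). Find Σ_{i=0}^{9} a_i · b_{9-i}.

10194

Write out a_i and b_{9-i} for i = 0,…,9 and sum the products.
Σ = 1·(-10) + 9·9 + 45·(-8) + 165·7 + 495·(-6) + 1287·5 + 3003·(-4) + 6435·3 + 12870·(-2) + 24310·1 = 10194.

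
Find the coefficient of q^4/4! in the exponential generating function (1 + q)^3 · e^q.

73

The EGF product rule gives c_4 = Σ_{k_1+k_2=4} C(4; k_1,k_2) · ∏ g_i(k_i), where (1+q)^3 gives the falling factorial (3)_k; e^q gives (1)^k.
g_1(k) for k = 0…4: 1, 3, 6, 6, 0.
g_2(k) for k = 0…4: 1, 1, 1, 1, 1.
c_4 = Σ_k C(4,k)·g_1(k)·g_2(4−k) = 1·1·1 + 4·3·1 + 6·6·1 + 4·6·1 = 1 + 12 + 36 + 24 = 73.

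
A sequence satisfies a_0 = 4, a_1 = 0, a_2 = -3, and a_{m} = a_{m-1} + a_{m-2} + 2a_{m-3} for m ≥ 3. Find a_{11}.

289

The ordinary generating function has denominator 1 - t - t^2 - 2t^3.
Iterating the recurrence: a_0,…,a_{11} = 4, 0, -3, 5, 2, 1, 13, 18, 33, 77, 146, 289.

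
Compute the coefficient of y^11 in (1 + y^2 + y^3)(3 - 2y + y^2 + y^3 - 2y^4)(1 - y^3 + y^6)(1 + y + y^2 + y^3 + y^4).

5

(1 + y^2 + y^3) has coefficients 1,0,1,1 for degrees 0…3.
(3 - 2y + y^2 + y^3 - 2y^4) has coefficients 3,-2,1,1,-2,0,0,0,0,0,0,0 for degrees 0…11.
Multiplying by (1 - y^3 + y^6) gives running coefficients 3,-2,1,-2,0,-1,2,0,1,1,-2,0 for degrees 0…11.
Finally multiplying by (1 + y + y^2 + y^3 + y^4), the product of all factors after the first has coefficients 3,1,2,0,0,-4,0,-1,2,3,2,0 for degrees 0…11.
[y^11] = 1·0 + 1·3 + 1·2 = 5.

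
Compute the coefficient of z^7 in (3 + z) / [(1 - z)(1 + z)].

1

The denominator gives the recurrence a_n = a_(n−2) for n ≥ 2; the numerator fixes a_0 = 3, a_1 = 1.
Iterating: 3, 1, 3, 1, 3, 1, 3, 1, so a_7 = 1.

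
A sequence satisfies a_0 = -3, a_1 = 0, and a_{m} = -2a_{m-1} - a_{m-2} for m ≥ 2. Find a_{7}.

-18

The ordinary generating function has denominator 1 + 2t + t^2.
Iterating the recurrence: a_0,…,a_{7} = -3, 0, 3, -6, 9, -12, 15, -18.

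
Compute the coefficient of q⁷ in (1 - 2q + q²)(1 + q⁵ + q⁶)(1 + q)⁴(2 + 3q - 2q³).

(1 - 2q + q²) has coefficients 1,-2,1 for degrees 0…2.
(1 + q⁵ + q⁶) has coefficients 1,0,0,0,0,1,1,0 for degrees 0…7.
Multiplying by (1 + q)⁴ gives running coefficients 1,4,6,4,1,1,5,10 for degrees 0…7.
Finally multiplying by (2 + 3q - 2q³), the product of all factors after the first has coefficients 2,11,24,24,6,-7,5,33 for degrees 0…7.
[q⁷] = 1·33 − 2·5 + 1·(-7) = 16.

16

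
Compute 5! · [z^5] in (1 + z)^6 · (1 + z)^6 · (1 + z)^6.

The EGF product rule gives c_5 = Σ_{k_1+k_2+k_3=5} C(5; k_1,k_2,k_3) · ∏ g_i(k_i), where (1+z)^6 gives the falling factorial (6)_k; (1+z)^6 gives the falling factorial (6)_k; (1+z)^6 gives the falling factorial (6)_k.
g_1(k) for k = 0…5: 1, 6, 30, 120, 360, 720.
g_2(k) for k = 0…5: 1, 6, 30, 120, 360, 720.
g_3(k) for k = 0…5: 1, 6, 30, 120, 360, 720.
First combine the last two factors: h(k) = Σ_j C(k,j)·g_2(j)·g_3(k−j) for k = 0…5: 1, 12, 132, 1320, 11880, 95040.
c_5 = Σ_k C(5,k)·g_1(k)·h(5−k) = 1·1·95040 + 5·6·11880 + 10·30·1320 + 10·120·132 + 5·360·12 + 1·720·1 = 95040 + 356400 + 396000 + 158400 + 21600 + 720 = 1028160.

1028160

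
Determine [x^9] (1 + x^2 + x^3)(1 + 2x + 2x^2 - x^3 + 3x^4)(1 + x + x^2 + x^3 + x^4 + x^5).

13

(1 + x^2 + x^3) has coefficients 1,0,1,1 for degrees 0…3.
(1 + 2x + 2x^2 - x^3 + 3x^4) has coefficients 1,2,2,-1,3,0,0,0,0,0 for degrees 0…9.
Finally multiplying by (1 + x + x^2 + x^3 + x^4 + x^5), the product of all factors after the first has coefficients 1,3,5,4,7,7,6,4,2,3 for degrees 0…9.
[x^9] = 1·3 + 1·4 + 1·6 = 13.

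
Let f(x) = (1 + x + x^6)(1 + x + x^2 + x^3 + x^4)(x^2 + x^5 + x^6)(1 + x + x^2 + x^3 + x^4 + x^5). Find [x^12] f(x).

25

(1 + x + x^6) has coefficients 1,1,0,0,0,0,1 for degrees 0…6.
(1 + x + x^2 + x^3 + x^4) has coefficients 1,1,1,1,1,0,0,0,0,0,0,0,0 for degrees 0…12.
Multiplying by (x^2 + x^5 + x^6) gives running coefficients 0,0,1,1,1,2,3,2,2,2,1,0,0 for degrees 0…12.
Finally multiplying by (1 + x + x^2 + x^3 + x^4 + x^5), the product of all factors after the first has coefficients 0,0,1,2,3,5,8,10,11,12,12,10,7 for degrees 0…12.
[x^12] = 1·7 + 1·10 + 1·8 = 25.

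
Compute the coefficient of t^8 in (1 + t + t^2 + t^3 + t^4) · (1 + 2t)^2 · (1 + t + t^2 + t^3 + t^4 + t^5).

(1 + t + t^2 + t^3 + t^4) has coefficients 1,1,1,1,1 for degrees 0…4.
(1 + 2t)^2 has coefficients 1,4,4,0,0,0,0,0,0 for degrees 0…8.
Finally multiplying by (1 + t + t^2 + t^3 + t^4 + t^5), the product of all factors after the first has coefficients 1,5,9,9,9,9,8,4,0 for degrees 0…8.
[t^8] = 1·0 + 1·4 + 1·8 + 1·9 + 1·9 = 30.

30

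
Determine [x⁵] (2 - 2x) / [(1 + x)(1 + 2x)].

-188

Partial fractions give a closed form: a_n = (-4)·(-1)^n + (6)·(-2)^n.
At n = 5: a_5 = -188.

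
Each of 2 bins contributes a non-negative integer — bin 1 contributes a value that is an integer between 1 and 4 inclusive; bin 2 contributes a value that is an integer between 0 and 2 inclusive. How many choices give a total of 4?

The generating function for the choices is (x + x² + x³ + x⁴)·(1 + x + x²); the count is [x⁴].
(x + x² + x³ + x⁴) has coefficients 0,1,1,1,1 for degrees 0…4.
(1 + x + x²) has coefficients 1,1,1,0,0 for degrees 0…4.
[x⁴] = 1·0 + 1·1 + 1·1 + 1·1 = 3.

3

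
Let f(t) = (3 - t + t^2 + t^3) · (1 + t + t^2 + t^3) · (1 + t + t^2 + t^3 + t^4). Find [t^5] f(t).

12

(3 - t + t^2 + t^3) has coefficients 3,-1,1,1 for degrees 0…3.
(1 + t + t^2 + t^3) has coefficients 1,1,1,1,0,0 for degrees 0…5.
Finally multiplying by (1 + t + t^2 + t^3 + t^4), the product of all factors after the first has coefficients 1,2,3,4,4,3 for degrees 0…5.
[t^5] = 3·3 − 1·4 + 1·4 + 1·3 = 12.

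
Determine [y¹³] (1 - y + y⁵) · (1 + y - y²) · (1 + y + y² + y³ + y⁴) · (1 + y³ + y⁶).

2

(1 - y + y⁵) has coefficients 1,-1,0,0,0,1 for degrees 0…5.
(1 + y - y²) has coefficients 1,1,-1,0,0,0,0,0,0,0,0,0,0,0 for degrees 0…13.
Multiplying by (1 + y + y² + y³ + y⁴) gives running coefficients 1,2,1,1,1,0,-1,0,0,0,0,0,0,0 for degrees 0…13.
Finally multiplying by (1 + y³ + y⁶), the product of all factors after the first has coefficients 1,2,1,2,3,1,1,3,1,0,1,0,-1,0 for degrees 0…13.
[y¹³] = 1·0 − 1·(-1) + 1·1 = 2.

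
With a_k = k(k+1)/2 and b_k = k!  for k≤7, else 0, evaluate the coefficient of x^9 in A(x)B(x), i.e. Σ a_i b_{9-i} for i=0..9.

Write out a_i and b_{9-i} for i = 0,…,9 and sum the products.
Σ = 0·0 + 1·0 + 3·5040 + 6·720 + 10·120 + 15·24 + 21·6 + 28·2 + 36·1 + 45·1 = 21263.

21263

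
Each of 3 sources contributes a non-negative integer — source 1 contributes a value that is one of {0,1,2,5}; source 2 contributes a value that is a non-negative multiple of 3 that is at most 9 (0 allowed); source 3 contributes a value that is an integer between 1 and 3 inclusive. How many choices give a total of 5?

The generating function for the choices is (1 + q + q^2 + q^5)·(1 + q^3 + q^6 + q^9)·(q + q^2 + q^3); the count is [q^5].
(1 + q + q^2 + q^5) has coefficients 1,1,1,0,0,1 for degrees 0…5.
(1 + q^3 + q^6 + q^9) has coefficients 1,0,0,1,0,0 for degrees 0…5.
Finally multiplying by (q + q^2 + q^3), the product of all factors after the first has coefficients 0,1,1,1,1,1 for degrees 0…5.
[q^5] = 1·1 + 1·1 + 1·1 + 1·0 = 3.

3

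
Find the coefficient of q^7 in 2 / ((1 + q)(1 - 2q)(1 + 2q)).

Partial fractions give a closed form: a_n = (-2/3)·(-1)^n + (2/3)·2^n + (2)·(-2)^n.
At n = 7: a_7 = -170.

-170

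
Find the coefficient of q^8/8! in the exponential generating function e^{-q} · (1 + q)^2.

41

The EGF product rule gives c_8 = Σ_{k_1+k_2=8} C(8; k_1,k_2) · ∏ g_i(k_i), where e^{-q} gives (-1)^k; (1+q)^2 gives the falling factorial (2)_k.
g_1(k) for k = 0…8: 1, -1, 1, -1, 1, -1, 1, -1, 1.
g_2(k) for k = 0…8: 1, 2, 2, 0, 0, 0, 0, 0, 0.
c_8 = Σ_k C(8,k)·g_1(k)·g_2(8−k) = 28·1·2 + 8·(-1)·2 + 1·1·1 = 56 − 16 + 1 = 41.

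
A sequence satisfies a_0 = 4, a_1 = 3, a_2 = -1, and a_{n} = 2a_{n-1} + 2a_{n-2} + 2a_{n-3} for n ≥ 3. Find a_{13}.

The ordinary generating function has denominator 1 - 2z - 2z^2 - 2z^3.
Iterating the recurrence: a_0,…,a_{13} = 4, 3, -1, 12, 28, 78, 236, 684, 1996, 5832, 17024, 49704, 145120, 423696.

423696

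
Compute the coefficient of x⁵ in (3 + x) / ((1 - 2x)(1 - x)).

Partial fractions give a closed form: a_n = (7)·2^n + (-4)·1^n.
At n = 5: a_5 = 220.

220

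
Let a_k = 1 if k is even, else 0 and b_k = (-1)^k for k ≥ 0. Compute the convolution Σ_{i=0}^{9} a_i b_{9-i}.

This is [x^9] in the product of the two ordinary generating functions.
Σ = 1·(-1) + 0·1 + 1·(-1) + 0·1 + 1·(-1) + 0·1 + 1·(-1) + 0·1 + 1·(-1) + 0·1 = -5.

-5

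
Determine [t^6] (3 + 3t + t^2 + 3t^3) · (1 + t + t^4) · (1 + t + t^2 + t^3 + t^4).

18

(3 + 3t + t^2 + 3t^3) has coefficients 3,3,1,3 for degrees 0…3.
(1 + t + t^4) has coefficients 1,1,0,0,1,0,0 for degrees 0…6.
Finally multiplying by (1 + t + t^2 + t^3 + t^4), the product of all factors after the first has coefficients 1,2,2,2,3,2,1 for degrees 0…6.
[t^6] = 3·1 + 3·2 + 1·3 + 3·2 = 18.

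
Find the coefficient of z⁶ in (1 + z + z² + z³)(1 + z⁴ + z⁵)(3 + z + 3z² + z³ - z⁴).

(1 + z + z² + z³) has coefficients 1,1,1,1 for degrees 0…3.
(1 + z⁴ + z⁵) has coefficients 1,0,0,0,1,1,0 for degrees 0…6.
Finally multiplying by (3 + z + 3z² + z³ - z⁴), the product of all factors after the first has coefficients 3,1,3,1,2,4,4 for degrees 0…6.
[z⁶] = 1·4 + 1·4 + 1·2 + 1·1 = 11.

11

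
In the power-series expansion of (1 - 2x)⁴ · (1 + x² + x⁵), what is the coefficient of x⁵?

-31

(1 - 2x)⁴ has coefficients 1,-8,24,-32,16 for degrees 0…4.
(1 + x² + x⁵) has coefficients 1,0,1,0,0,1 for degrees 0…5.
[x⁵] = 1·1 − 8·0 + 24·0 − 32·1 + 16·0 = -31.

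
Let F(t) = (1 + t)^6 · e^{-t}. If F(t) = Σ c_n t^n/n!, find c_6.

-185

The EGF product rule gives c_6 = Σ_{k_1+k_2=6} C(6; k_1,k_2) · ∏ g_i(k_i), where (1+t)^6 gives the falling factorial (6)_k; e^{-t} gives (-1)^k.
g_1(k) for k = 0…6: 1, 6, 30, 120, 360, 720, 720.
g_2(k) for k = 0…6: 1, -1, 1, -1, 1, -1, 1.
c_6 = Σ_k C(6,k)·g_1(k)·g_2(6−k) = 1·1·1 + 6·6·(-1) + 15·30·1 + 20·120·(-1) + 15·360·1 + 6·720·(-1) + 1·720·1 = 1 − 36 + 450 − 2400 + 5400 − 4320 + 720 = -185.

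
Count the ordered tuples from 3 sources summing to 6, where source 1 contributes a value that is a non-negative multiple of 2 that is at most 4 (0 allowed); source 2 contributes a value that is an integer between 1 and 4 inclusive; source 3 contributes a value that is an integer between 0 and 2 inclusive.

The generating function for the choices is (1 + x² + x⁴)·(x + x² + x³ + x⁴)·(1 + x + x²); the count is [x⁶].
(1 + x² + x⁴) has coefficients 1,0,1,0,1 for degrees 0…4.
(x + x² + x³ + x⁴) has coefficients 0,1,1,1,1,0,0 for degrees 0…6.
Finally multiplying by (1 + x + x²), the product of all factors after the first has coefficients 0,1,2,3,3,2,1 for degrees 0…6.
[x⁶] = 1·1 + 1·3 + 1·2 = 6.

6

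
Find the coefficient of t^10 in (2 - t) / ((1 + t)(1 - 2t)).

Partial fractions give a closed form: a_n = (1)·(-1)^n + (1)·2^n.
At n = 10: a_10 = 1025.

1025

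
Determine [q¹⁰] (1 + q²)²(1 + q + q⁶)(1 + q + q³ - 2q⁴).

-1

(1 + q²)² has coefficients 1,0,2,0,1 for degrees 0…4.
(1 + q + q⁶) has coefficients 1,1,0,0,0,0,1,0,0,0,0 for degrees 0…10.
Finally multiplying by (1 + q + q³ - 2q⁴), the product of all factors after the first has coefficients 1,2,1,1,-1,-2,1,1,0,1,-2 for degrees 0…10.
[q¹⁰] = 1·(-2) + 2·0 + 1·1 = -1.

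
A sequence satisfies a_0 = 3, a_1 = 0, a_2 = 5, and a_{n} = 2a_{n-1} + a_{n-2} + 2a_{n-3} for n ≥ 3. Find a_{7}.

712

The ordinary generating function has denominator 1 - 2t - t^2 - 2t^3.
Iterating the recurrence: a_0,…,a_{7} = 3, 0, 5, 16, 37, 100, 269, 712.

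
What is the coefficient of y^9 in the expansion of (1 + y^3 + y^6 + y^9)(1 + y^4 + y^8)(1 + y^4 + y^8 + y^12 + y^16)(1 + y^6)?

2

(1 + y^3 + y^6 + y^9) has coefficients 1,0,0,1,0,0,1,0,0,1 for degrees 0…9.
(1 + y^4 + y^8) has coefficients 1,0,0,0,1,0,0,0,1,0 for degrees 0…9.
Multiplying by (1 + y^4 + y^8 + y^12 + y^16) gives running coefficients 1,0,0,0,2,0,0,0,3,0 for degrees 0…9.
Finally multiplying by (1 + y^6), the product of all factors after the first has coefficients 1,0,0,0,2,0,1,0,3,0 for degrees 0…9.
[y^9] = 1·0 + 1·1 + 1·0 + 1·1 = 2.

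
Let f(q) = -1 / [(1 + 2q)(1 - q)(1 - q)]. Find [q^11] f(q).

906

The denominator gives the recurrence a_n = 3a_(n−2) − 2a_(n−3) for n ≥ 3; the numerator fixes a_0 = -1, a_1 = 0, a_2 = -3.
Iterating: -1, 0, -3, 2, -9, 12, -31, 54, -117, 224, -459, 906, so a_11 = 906.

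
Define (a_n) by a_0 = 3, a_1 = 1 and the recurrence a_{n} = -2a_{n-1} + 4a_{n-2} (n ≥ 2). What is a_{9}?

The ordinary generating function has denominator 1 + 2z - 4z^2.
Iterating the recurrence: a_0,…,a_{9} = 3, 1, 10, -16, 72, -208, 704, -2240, 7296, -23552.

-23552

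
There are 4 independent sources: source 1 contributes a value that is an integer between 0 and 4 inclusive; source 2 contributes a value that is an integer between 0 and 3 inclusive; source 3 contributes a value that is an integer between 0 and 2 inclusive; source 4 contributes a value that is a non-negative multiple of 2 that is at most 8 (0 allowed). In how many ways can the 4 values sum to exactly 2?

7

The generating function for the choices is (1 + x + x^2 + x^3 + x^4)·(1 + x + x^2 + x^3)·(1 + x + x^2)·(1 + x^2 + x^4 + x^6 + x^8); the count is [x^2].
(1 + x + x^2 + x^3 + x^4) has coefficients 1,1,1 for degrees 0…2.
(1 + x + x^2 + x^3) has coefficients 1,1,1 for degrees 0…2.
Multiplying by (1 + x + x^2) gives running coefficients 1,2,3 for degrees 0…2.
Finally multiplying by (1 + x^2 + x^4 + x^6 + x^8), the product of all factors after the first has coefficients 1,2,4 for degrees 0…2.
[x^2] = 1·4 + 1·2 + 1·1 = 7.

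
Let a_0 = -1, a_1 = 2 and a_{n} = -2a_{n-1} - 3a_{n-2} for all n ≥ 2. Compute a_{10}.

The ordinary generating function has denominator 1 + 2q + 3q^2.
Iterating the recurrence: a_0,…,a_{10} = -1, 2, -1, -4, 11, -10, -13, 56, -73, -22, 263.

263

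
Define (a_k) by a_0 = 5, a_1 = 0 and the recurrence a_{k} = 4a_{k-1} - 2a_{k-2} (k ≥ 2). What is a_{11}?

-760960

The ordinary generating function has denominator 1 - 4z + 2z^2.
Iterating the recurrence: a_0,…,a_{11} = 5, 0, -10, -40, -140, -480, -1640, -5600, -19120, -65280, -222880, -760960.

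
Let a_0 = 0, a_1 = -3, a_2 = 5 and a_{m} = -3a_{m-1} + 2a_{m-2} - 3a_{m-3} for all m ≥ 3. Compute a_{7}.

-4260

The ordinary generating function has denominator 1 + 3x - 2x^2 + 3x^3.
Iterating the recurrence: a_0,…,a_{7} = 0, -3, 5, -21, 82, -303, 1136, -4260.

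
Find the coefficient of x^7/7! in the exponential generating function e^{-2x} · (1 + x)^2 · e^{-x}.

The EGF product rule gives c_7 = Σ_{k_1+k_2+k_3=7} C(7; k_1,k_2,k_3) · ∏ g_i(k_i), where e^{-2x} gives (-2)^k; (1+x)^2 gives the falling factorial (2)_k; e^{-x} gives (-1)^k.
g_1(k) for k = 0…7: 1, -2, 4, -8, 16, -32, 64, -128.
g_2(k) for k = 0…7: 1, 2, 2, 0, 0, 0, 0, 0.
g_3(k) for k = 0…7: 1, -1, 1, -1, 1, -1, 1, -1.
First combine the last two factors: h(k) = Σ_j C(k,j)·g_2(j)·g_3(k−j) for k = 0…7: 1, 1, -1, -1, 5, -11, 19, -29.
c_7 = Σ_k C(7,k)·g_1(k)·h(7−k) = 1·1·(-29) + 7·(-2)·19 + 21·4·(-11) + 35·(-8)·5 + 35·16·(-1) + 21·(-32)·(-1) + 7·64·1 + 1·(-128)·1 = −29 − 266 − 924 − 1400 − 560 + 672 + 448 − 128 = -2187.

-2187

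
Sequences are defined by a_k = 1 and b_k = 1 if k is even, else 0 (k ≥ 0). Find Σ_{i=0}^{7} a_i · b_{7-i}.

Write out a_i and b_{7-i} for i = 0,…,7 and sum the products.
Σ = 1·0 + 1·1 + 1·0 + 1·1 + 1·0 + 1·1 + 1·0 + 1·1 = 4.

4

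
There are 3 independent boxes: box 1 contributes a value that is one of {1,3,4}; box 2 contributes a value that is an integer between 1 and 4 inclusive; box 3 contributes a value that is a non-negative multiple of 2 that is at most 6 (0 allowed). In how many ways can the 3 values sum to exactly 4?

3

The generating function for the choices is (q + q³ + q⁴)·(q + q² + q³ + q⁴)·(1 + q² + q⁴ + q⁶); the count is [q⁴].
(q + q³ + q⁴) has coefficients 0,1,0,1,1 for degrees 0…4.
(q + q² + q³ + q⁴) has coefficients 0,1,1,1,1 for degrees 0…4.
Finally multiplying by (1 + q² + q⁴ + q⁶), the product of all factors after the first has coefficients 0,1,1,2,2 for degrees 0…4.
[q⁴] = 1·2 + 1·1 + 1·0 = 3.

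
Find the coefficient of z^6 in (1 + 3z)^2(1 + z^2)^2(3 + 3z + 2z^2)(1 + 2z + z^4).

(1 + 3z)^2 has coefficients 1,6,9 for degrees 0…2.
(1 + z^2)^2 has coefficients 1,0,2,0,1,0,0 for degrees 0…6.
Multiplying by (3 + 3z + 2z^2) gives running coefficients 3,3,8,6,7,3,2 for degrees 0…6.
Finally multiplying by (1 + 2z + z^4), the product of all factors after the first has coefficients 3,9,14,22,22,20,16 for degrees 0…6.
[z^6] = 1·16 + 6·20 + 9·22 = 334.

334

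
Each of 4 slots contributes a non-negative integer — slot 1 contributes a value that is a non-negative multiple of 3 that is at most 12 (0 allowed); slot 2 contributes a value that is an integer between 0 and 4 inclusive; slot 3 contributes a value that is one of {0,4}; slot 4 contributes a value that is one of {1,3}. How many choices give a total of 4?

The generating function for the choices is (1 + y^3 + y^6 + y^9 + y^12)·(1 + y + y^2 + y^3 + y^4)·(1 + y^4)·(y + y^3); the count is [y^4].
(1 + y^3 + y^6 + y^9 + y^12) has coefficients 1,0,0,1,0 for degrees 0…4.
(1 + y + y^2 + y^3 + y^4) has coefficients 1,1,1,1,1 for degrees 0…4.
Multiplying by (1 + y^4) gives running coefficients 1,1,1,1,2 for degrees 0…4.
Finally multiplying by (y + y^3), the product of all factors after the first has coefficients 0,1,1,2,2 for degrees 0…4.
[y^4] = 1·2 + 1·1 = 3.

3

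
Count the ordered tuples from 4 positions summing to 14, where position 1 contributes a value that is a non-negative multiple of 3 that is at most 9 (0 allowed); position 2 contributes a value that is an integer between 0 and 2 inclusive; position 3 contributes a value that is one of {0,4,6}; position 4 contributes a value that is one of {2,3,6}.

8

The generating function for the choices is (1 + z^3 + z^6 + z^9)·(1 + z + z^2)·(1 + z^4 + z^6)·(z^2 + z^3 + z^6); the count is [z^14].
(1 + z^3 + z^6 + z^9) has coefficients 1,0,0,1,0,0,1,0,0,1 for degrees 0…9.
(1 + z + z^2) has coefficients 1,1,1,0,0,0,0,0,0,0,0,0,0,0,0 for degrees 0…14.
Multiplying by (1 + z^4 + z^6) gives running coefficients 1,1,1,0,1,1,2,1,1,0,0,0,0,0,0 for degrees 0…14.
Finally multiplying by (z^2 + z^3 + z^6), the product of all factors after the first has coefficients 0,0,1,2,2,1,2,3,4,3,3,2,2,1,1 for degrees 0…14.
[z^14] = 1·1 + 1·2 + 1·4 + 1·1 = 8.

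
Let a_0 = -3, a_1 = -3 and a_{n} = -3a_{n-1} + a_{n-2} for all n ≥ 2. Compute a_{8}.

The ordinary generating function has denominator 1 + 3z - z^2.
Iterating the recurrence: a_0,…,a_{8} = -3, -3, 6, -21, 69, -228, 753, -2487, 8214.

8214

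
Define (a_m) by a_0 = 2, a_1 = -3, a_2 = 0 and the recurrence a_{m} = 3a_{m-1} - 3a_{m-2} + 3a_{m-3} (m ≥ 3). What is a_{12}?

18144

The ordinary generating function has denominator 1 - 3t + 3t^2 - 3t^3.
Iterating the recurrence: a_0,…,a_{12} = 2, -3, 0, 15, 36, 63, 126, 297, 702, 1593, 3564, 8019, 18144.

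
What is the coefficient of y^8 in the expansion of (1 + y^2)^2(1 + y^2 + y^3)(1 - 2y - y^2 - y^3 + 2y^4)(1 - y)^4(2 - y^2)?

(1 + y^2)^2 has coefficients 1,0,2,0,1 for degrees 0…4.
(1 + y^2 + y^3) has coefficients 1,0,1,1,0,0,0,0,0 for degrees 0…8.
Multiplying by (1 - 2y - y^2 - y^3 + 2y^4) gives running coefficients 1,-2,0,-2,-1,-2,1,2,0 for degrees 0…8.
Multiplying by (1 - y)^4 gives running coefficients 1,-6,14,-18,16,-12,11,-12,5 for degrees 0…8.
Finally multiplying by (2 - y^2), the product of all factors after the first has coefficients 2,-12,27,-30,18,-6,6,-12,-1 for degrees 0…8.
[y^8] = 1·(-1) + 2·6 + 1·18 = 29.

29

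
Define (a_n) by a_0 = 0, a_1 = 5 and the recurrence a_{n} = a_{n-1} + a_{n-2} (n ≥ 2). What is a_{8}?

The ordinary generating function has denominator 1 - t - t^2.
Iterating the recurrence: a_0,…,a_{8} = 0, 5, 5, 10, 15, 25, 40, 65, 105.

105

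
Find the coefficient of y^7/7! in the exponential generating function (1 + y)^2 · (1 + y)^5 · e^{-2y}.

The EGF product rule gives c_7 = Σ_{k_1+k_2+k_3=7} C(7; k_1,k_2,k_3) · ∏ g_i(k_i), where (1+y)^2 gives the falling factorial (2)_k; (1+y)^5 gives the falling factorial (5)_k; e^{-2y} gives (-2)^k.
g_1(k) for k = 0…7: 1, 2, 2, 0, 0, 0, 0, 0.
g_2(k) for k = 0…7: 1, 5, 20, 60, 120, 120, 0, 0.
g_3(k) for k = 0…7: 1, -2, 4, -8, 16, -32, 64, -128.
First combine the last two factors: h(k) = Σ_j C(k,j)·g_2(j)·g_3(k−j) for k = 0…7: 1, 3, 4, -8, -24, 88, 64, -1248.
c_7 = Σ_k C(7,k)·g_1(k)·h(7−k) = 1·1·(-1248) + 7·2·64 + 21·2·88 = −1248 + 896 + 3696 = 3344.

3344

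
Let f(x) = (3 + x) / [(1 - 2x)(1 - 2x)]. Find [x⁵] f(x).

The denominator gives the recurrence a_n = 4a_(n−1) − 4a_(n−2) for n ≥ 2; the numerator fixes a_0 = 3, a_1 = 13.
Iterating: 3, 13, 40, 108, 272, 656, so a_5 = 656.

656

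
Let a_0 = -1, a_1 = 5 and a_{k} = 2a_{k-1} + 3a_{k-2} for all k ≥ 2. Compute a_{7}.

The ordinary generating function has denominator 1 - 2t - 3t^2.
Iterating the recurrence: a_0,…,a_{7} = -1, 5, 7, 29, 79, 245, 727, 2189.

2189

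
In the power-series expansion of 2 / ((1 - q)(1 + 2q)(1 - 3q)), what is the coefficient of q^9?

Partial fractions give a closed form: a_n = (-1/3)·1^n + (8/15)·(-2)^n + (9/5)·3^n.
At n = 9: a_9 = 35156.

35156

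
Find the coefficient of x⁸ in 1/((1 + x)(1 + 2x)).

The denominator gives the recurrence a_n = −3a_(n−1) − 2a_(n−2) for n ≥ 2; the numerator fixes a_0 = 1, a_1 = -3.
Iterating: 1, -3, 7, -15, 31, -63, 127, -255, 511, so a_8 = 511.

511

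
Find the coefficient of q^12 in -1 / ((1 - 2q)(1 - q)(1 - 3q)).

-2375101

The denominator gives the recurrence a_n = 6a_(n−1) − 11a_(n−2) + 6a_(n−3) for n ≥ 3; the numerator fixes a_0 = -1, a_1 = -6, a_2 = -25.
Iterating: -1, -6, -25, -90, -301, -966, -3025, -9330, -28501, -86526, -261625, -788970, -2375101, so a_12 = -2375101.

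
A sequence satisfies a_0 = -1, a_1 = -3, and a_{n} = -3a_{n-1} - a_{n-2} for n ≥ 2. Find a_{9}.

The ordinary generating function has denominator 1 + 3q + q^2.
Iterating the recurrence: a_0,…,a_{9} = -1, -3, 10, -27, 71, -186, 487, -1275, 3338, -8739.

-8739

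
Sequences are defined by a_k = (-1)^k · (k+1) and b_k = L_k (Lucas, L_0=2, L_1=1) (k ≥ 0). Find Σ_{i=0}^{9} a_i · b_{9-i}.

Write out a_i and b_{9-i} for i = 0,…,9 and sum the products.
Σ = 1·76 − 2·47 + 3·29 − 4·18 + 5·11 − 6·7 + 7·4 − 8·3 + 9·1 − 10·2 = 3.

3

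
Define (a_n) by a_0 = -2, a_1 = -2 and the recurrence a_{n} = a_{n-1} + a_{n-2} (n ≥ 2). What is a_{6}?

The ordinary generating function has denominator 1 - q - q^2.
Iterating the recurrence: a_0,…,a_{6} = -2, -2, -4, -6, -10, -16, -26.

-26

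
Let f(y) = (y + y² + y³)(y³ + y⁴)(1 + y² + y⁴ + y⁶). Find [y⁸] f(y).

(y + y² + y³) has coefficients 0,1,1,1 for degrees 0…3.
(y³ + y⁴) has coefficients 0,0,0,1,1,0,0,0,0 for degrees 0…8.
Finally multiplying by (1 + y² + y⁴ + y⁶), the product of all factors after the first has coefficients 0,0,0,1,1,1,1,1,1 for degrees 0…8.
[y⁸] = 1·1 + 1·1 + 1·1 = 3.

3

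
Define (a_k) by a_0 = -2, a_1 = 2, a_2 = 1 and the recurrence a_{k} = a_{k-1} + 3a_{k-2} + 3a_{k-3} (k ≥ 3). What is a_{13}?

38584

The ordinary generating function has denominator 1 - x - 3x^2 - 3x^3.
Iterating the recurrence: a_0,…,a_{13} = -2, 2, 1, 1, 10, 16, 49, 127, 322, 850, 2197, 5713, 14854, 38584.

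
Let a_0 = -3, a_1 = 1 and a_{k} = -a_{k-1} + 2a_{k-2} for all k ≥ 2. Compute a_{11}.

The ordinary generating function has denominator 1 + t - 2t^2.
Iterating the recurrence: a_0,…,a_{11} = -3, 1, -7, 9, -23, 41, -87, 169, -343, 681, -1367, 2729.

2729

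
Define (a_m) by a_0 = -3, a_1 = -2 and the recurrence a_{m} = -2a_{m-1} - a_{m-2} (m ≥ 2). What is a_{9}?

The ordinary generating function has denominator 1 + 2x + x^2.
Iterating the recurrence: a_0,…,a_{9} = -3, -2, 7, -12, 17, -22, 27, -32, 37, -42.

-42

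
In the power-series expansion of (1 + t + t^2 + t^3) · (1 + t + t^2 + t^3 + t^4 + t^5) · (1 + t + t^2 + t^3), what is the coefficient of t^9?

(1 + t + t^2 + t^3) has coefficients 1,1,1,1 for degrees 0…3.
(1 + t + t^2 + t^3 + t^4 + t^5) has coefficients 1,1,1,1,1,1,0,0,0,0 for degrees 0…9.
Finally multiplying by (1 + t + t^2 + t^3), the product of all factors after the first has coefficients 1,2,3,4,4,4,3,2,1,0 for degrees 0…9.
[t^9] = 1·0 + 1·1 + 1·2 + 1·3 = 6.

6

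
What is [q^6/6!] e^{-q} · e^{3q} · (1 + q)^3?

3040

The EGF product rule gives c_6 = Σ_{k_1+k_2+k_3=6} C(6; k_1,k_2,k_3) · ∏ g_i(k_i), where e^{-q} gives (-1)^k; e^{3q} gives (3)^k; (1+q)^3 gives the falling factorial (3)_k.
g_1(k) for k = 0…6: 1, -1, 1, -1, 1, -1, 1.
g_2(k) for k = 0…6: 1, 3, 9, 27, 81, 243, 729.
g_3(k) for k = 0…6: 1, 3, 6, 6, 0, 0, 0.
First combine the last two factors: h(k) = Σ_j C(k,j)·g_2(j)·g_3(k−j) for k = 0…6: 1, 6, 33, 168, 801, 3618, 15633.
c_6 = Σ_k C(6,k)·g_1(k)·h(6−k) = 1·1·15633 + 6·(-1)·3618 + 15·1·801 + 20·(-1)·168 + 15·1·33 + 6·(-1)·6 + 1·1·1 = 15633 − 21708 + 12015 − 3360 + 495 − 36 + 1 = 3040.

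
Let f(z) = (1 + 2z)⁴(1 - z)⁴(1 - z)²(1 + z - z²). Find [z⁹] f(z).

(1 + 2z)⁴ has coefficients 1,8,24,32,16 for degrees 0…4.
(1 - z)⁴ has coefficients 1,-4,6,-4,1,0,0,0,0,0 for degrees 0…9.
Multiplying by (1 - z)² gives running coefficients 1,-6,15,-20,15,-6,1,0,0,0 for degrees 0…9.
Finally multiplying by (1 + z - z²), the product of all factors after the first has coefficients 1,-5,8,1,-20,29,-20,7,-1,0 for degrees 0…9.
[z⁹] = 1·0 + 8·(-1) + 24·7 + 32·(-20) + 16·29 = -16.

-16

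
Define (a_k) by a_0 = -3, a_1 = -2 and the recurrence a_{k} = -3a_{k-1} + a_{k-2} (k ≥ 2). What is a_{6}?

The ordinary generating function has denominator 1 + 3t - t^2.
Iterating the recurrence: a_0,…,a_{6} = -3, -2, 3, -11, 36, -119, 393.

393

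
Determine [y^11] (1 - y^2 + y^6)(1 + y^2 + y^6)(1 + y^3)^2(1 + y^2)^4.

6

(1 - y^2 + y^6) has coefficients 1,0,-1,0,0,0,1 for degrees 0…6.
(1 + y^2 + y^6) has coefficients 1,0,1,0,0,0,1,0,0,0,0,0 for degrees 0…11.
Multiplying by (1 + y^3)^2 gives running coefficients 1,0,1,2,0,2,2,0,1,2,0,0 for degrees 0…11.
Finally multiplying by (1 + y^2)^4, the product of all factors after the first has coefficients 1,0,5,2,10,10,12,20,14,22,17,18 for degrees 0…11.
[y^11] = 1·18 − 1·22 + 1·10 = 6.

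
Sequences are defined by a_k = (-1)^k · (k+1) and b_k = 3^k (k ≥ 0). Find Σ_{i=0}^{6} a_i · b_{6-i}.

412

The convolution is the t^6 coefficient of A(t)B(t).
Σ = 1·729 − 2·243 + 3·81 − 4·27 + 5·9 − 6·3 + 7·1 = 412.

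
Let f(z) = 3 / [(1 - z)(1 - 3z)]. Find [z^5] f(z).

Partial fractions give a closed form: a_n = (-3/2)·1^n + (9/2)·3^n.
At n = 5: a_5 = 1092.

1092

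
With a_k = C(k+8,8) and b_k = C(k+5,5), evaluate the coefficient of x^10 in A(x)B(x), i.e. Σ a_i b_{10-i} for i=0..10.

Write out a_i and b_{10-i} for i = 0,…,10 and sum the products.
Σ = 1·3003 + 9·2002 + 45·1287 + 165·792 + 495·462 + 1287·252 + 3003·126 + 6435·56 + 12870·21 + 24310·6 + 43758·1 = 1961256.

1961256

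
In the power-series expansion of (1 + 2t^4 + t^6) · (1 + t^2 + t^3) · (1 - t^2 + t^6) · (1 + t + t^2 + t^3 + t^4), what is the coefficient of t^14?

(1 + 2t^4 + t^6) has coefficients 1,0,0,0,2,0,1 for degrees 0…6.
(1 + t^2 + t^3) has coefficients 1,0,1,1,0,0,0,0,0,0,0,0,0,0,0 for degrees 0…14.
Multiplying by (1 - t^2 + t^6) gives running coefficients 1,0,0,1,-1,-1,1,0,1,1,0,0,0,0,0 for degrees 0…14.
Finally multiplying by (1 + t + t^2 + t^3 + t^4), the product of all factors after the first has coefficients 1,1,1,2,1,-1,0,0,0,2,3,2,2,1,0 for degrees 0…14.
[t^14] = 1·0 + 2·3 + 1·0 = 6.

6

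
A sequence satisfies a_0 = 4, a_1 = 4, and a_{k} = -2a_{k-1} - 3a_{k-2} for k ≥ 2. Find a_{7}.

The ordinary generating function has denominator 1 + 2z + 3z^2.
Iterating the recurrence: a_0,…,a_{7} = 4, 4, -20, 28, 4, -92, 172, -68.

-68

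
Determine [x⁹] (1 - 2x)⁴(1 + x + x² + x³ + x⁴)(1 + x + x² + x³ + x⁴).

(1 - 2x)⁴ has coefficients 1,-8,24,-32,16 for degrees 0…4.
(1 + x + x² + x³ + x⁴) has coefficients 1,1,1,1,1,0,0,0,0,0 for degrees 0…9.
Finally multiplying by (1 + x + x² + x³ + x⁴), the product of all factors after the first has coefficients 1,2,3,4,5,4,3,2,1,0 for degrees 0…9.
[x⁹] = 1·0 − 8·1 + 24·2 − 32·3 + 16·4 = 8.

8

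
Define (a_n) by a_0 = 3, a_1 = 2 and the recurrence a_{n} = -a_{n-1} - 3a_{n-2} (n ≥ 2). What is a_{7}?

170

The ordinary generating function has denominator 1 + q + 3q^2.
Iterating the recurrence: a_0,…,a_{7} = 3, 2, -11, 5, 28, -43, -41, 170.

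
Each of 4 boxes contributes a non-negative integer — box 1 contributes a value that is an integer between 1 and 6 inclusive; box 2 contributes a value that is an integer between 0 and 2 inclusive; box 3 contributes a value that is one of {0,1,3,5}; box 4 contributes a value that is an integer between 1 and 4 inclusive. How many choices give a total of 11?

The generating function for the choices is (q + q^2 + q^3 + q^4 + q^5 + q^6)·(1 + q + q^2)·(1 + q + q^3 + q^5)·(q + q^2 + q^3 + q^4); the count is [q^11].
(q + q^2 + q^3 + q^4 + q^5 + q^6) has coefficients 0,1,1,1,1,1,1 for degrees 0…6.
(1 + q + q^2) has coefficients 1,1,1,0,0,0,0,0,0,0,0,0 for degrees 0…11.
Multiplying by (1 + q + q^3 + q^5) gives running coefficients 1,2,2,2,1,2,1,1,0,0,0,0 for degrees 0…11.
Finally multiplying by (q + q^2 + q^3 + q^4), the product of all factors after the first has coefficients 0,1,3,5,7,7,7,6,5,4,2,1 for degrees 0…11.
[q^11] = 1·2 + 1·4 + 1·5 + 1·6 + 1·7 + 1·7 = 31.

31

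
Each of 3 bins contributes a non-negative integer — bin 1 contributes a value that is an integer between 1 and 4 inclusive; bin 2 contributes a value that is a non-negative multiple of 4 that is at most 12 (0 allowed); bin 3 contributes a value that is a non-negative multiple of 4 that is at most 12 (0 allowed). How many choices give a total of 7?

The generating function for the choices is (z + z² + z³ + z⁴)·(1 + z⁴ + z⁸ + z¹²)·(1 + z⁴ + z⁸ + z¹²); the count is [z⁷].
(z + z² + z³ + z⁴) has coefficients 0,1,1,1,1 for degrees 0…4.
(1 + z⁴ + z⁸ + z¹²) has coefficients 1,0,0,0,1,0,0,0 for degrees 0…7.
Finally multiplying by (1 + z⁴ + z⁸ + z¹²), the product of all factors after the first has coefficients 1,0,0,0,2,0,0,0 for degrees 0…7.
[z⁷] = 1·0 + 1·0 + 1·2 + 1·0 = 2.

2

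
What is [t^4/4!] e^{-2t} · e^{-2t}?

The EGF product rule gives c_4 = Σ_{k_1+k_2=4} C(4; k_1,k_2) · ∏ g_i(k_i), where e^{-2t} gives (-2)^k; e^{-2t} gives (-2)^k.
g_1(k) for k = 0…4: 1, -2, 4, -8, 16.
g_2(k) for k = 0…4: 1, -2, 4, -8, 16.
c_4 = Σ_k C(4,k)·g_1(k)·g_2(4−k) = 1·1·16 + 4·(-2)·(-8) + 6·4·4 + 4·(-8)·(-2) + 1·16·1 = 16 + 64 + 96 + 64 + 16 = 256.

256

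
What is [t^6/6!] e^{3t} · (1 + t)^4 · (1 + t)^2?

The EGF product rule gives c_6 = Σ_{k_1+k_2+k_3=6} C(6; k_1,k_2,k_3) · ∏ g_i(k_i), where e^{3t} gives (3)^k; (1+t)^4 gives the falling factorial (4)_k; (1+t)^2 gives the falling factorial (2)_k.
g_1(k) for k = 0…6: 1, 3, 9, 27, 81, 243, 729.
g_2(k) for k = 0…6: 1, 4, 12, 24, 24, 0, 0.
g_3(k) for k = 0…6: 1, 2, 2, 0, 0, 0, 0.
First combine the last two factors: h(k) = Σ_j C(k,j)·g_2(j)·g_3(k−j) for k = 0…6: 1, 6, 30, 120, 360, 720, 720.
c_6 = Σ_k C(6,k)·g_1(k)·h(6−k) = 1·1·720 + 6·3·720 + 15·9·360 + 20·27·120 + 15·81·30 + 6·243·6 + 1·729·1 = 720 + 12960 + 48600 + 64800 + 36450 + 8748 + 729 = 173007.

173007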